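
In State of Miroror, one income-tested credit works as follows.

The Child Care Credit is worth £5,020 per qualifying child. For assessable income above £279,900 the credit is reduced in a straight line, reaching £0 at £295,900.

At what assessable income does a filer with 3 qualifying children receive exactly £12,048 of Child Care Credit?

£283,100

Full credit = 3 × £5,020 = £15,060.
£12,048 is 12,048/15,060 of the full £15,060, so 3,012/15,060 of the £16,000 range has been used: income = £279,900 + £16,000 × 3,012/15,060 = £283,100.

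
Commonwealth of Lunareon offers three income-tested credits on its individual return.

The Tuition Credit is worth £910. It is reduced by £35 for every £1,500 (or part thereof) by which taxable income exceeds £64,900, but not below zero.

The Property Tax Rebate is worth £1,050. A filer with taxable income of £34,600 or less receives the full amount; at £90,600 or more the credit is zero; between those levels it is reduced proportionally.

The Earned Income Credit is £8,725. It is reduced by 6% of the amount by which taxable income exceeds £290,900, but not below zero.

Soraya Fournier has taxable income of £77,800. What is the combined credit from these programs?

£9,560

Tuition Credit: income exceeds £64,900 by £12,900, which is 9 full-or-partial £1,500 increments; reduction = 9 × £35 = £315, leaving £595.
Property Tax Rebate: £77,800 is £43,200 into a £56,000 phase-out range, leaving 12,800/56,000 of the credit: £1,050 × 12,800/56,000 = £240.
Earned Income Credit: £77,800 is at or below the £290,900 threshold, so the full £8,725 applies.
Total: £595 + £240 + £8,725 = £9,560.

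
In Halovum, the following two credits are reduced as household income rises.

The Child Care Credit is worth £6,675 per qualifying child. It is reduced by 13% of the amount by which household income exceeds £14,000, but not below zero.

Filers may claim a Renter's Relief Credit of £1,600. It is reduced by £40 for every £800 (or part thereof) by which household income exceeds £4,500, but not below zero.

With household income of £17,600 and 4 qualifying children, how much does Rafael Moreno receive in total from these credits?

£27,152

Child Care Credit: base = 4 × £6,675 = £26,700. 13% of the £3,600 excess over £14,000 is £468; credit = £26,700 − £468 = £26,232.
Renter's Relief Credit: income exceeds £4,500 by £13,100, which is 17 full-or-partial £800 increments; reduction = 17 × £40 = £680, leaving £920.
Total: £26,232 + £920 = £27,152.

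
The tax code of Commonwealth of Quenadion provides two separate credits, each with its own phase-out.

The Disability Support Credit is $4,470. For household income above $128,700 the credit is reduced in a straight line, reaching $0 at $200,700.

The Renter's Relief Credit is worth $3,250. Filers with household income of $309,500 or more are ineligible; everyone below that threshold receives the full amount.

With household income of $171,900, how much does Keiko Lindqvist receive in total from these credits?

Disability Support Credit: $171,900 is $43,200 into a $72,000 phase-out range, leaving 28,800/72,000 of the credit: $4,470 × 28,800/72,000 = $1,788.
Renter's Relief Credit: $171,900 is below the $309,500 cutoff, so the full $3,250 applies.
Total: $1,788 + $3,250 = $5,038.

$5,038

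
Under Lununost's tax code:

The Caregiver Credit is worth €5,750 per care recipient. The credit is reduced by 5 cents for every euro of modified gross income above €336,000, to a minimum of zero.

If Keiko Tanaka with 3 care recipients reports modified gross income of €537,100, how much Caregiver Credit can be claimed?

Caregiver Credit: base = 3 × €5,750 = €17,250. 5% of the €201,100 excess over €336,000 is €10,055; credit = €17,250 − €10,055 = €7,195.

€7,195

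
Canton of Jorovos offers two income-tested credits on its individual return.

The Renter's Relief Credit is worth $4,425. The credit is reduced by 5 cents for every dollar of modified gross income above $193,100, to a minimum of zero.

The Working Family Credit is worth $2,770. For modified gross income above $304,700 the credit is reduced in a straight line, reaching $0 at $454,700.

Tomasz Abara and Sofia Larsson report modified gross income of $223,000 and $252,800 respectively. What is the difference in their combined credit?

$1,490

Tomasz ($223,000): Renter's Relief Credit: 5% of the $29,900 excess over $193,100 is $1,495; credit = $4,425 − $1,495 = $2,930. Working Family Credit: $223,000 is at or below the $304,700 threshold, so the full $2,770 applies. total $2,930 + $2,770 = $5,700
Sofia ($252,800): Renter's Relief Credit: 5% of the $59,700 excess over $193,100 is $2,985; credit = $4,425 − $2,985 = $1,440. Working Family Credit: $252,800 is at or below the $304,700 threshold, so the full $2,770 applies. total $1,440 + $2,770 = $4,210
Difference: |$5,700 − $4,210| = $1,490.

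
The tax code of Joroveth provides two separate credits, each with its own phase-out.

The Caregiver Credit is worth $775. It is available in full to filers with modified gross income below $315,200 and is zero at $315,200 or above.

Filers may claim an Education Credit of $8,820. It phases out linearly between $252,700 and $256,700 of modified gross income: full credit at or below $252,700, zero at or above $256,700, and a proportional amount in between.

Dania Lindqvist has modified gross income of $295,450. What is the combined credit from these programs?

$775

Caregiver Credit: $295,450 is below the $315,200 cutoff, so the full $775 applies.
Education Credit: $295,450 is at or above $256,700, so the credit is $0.
Total: $775 + $0 = $775.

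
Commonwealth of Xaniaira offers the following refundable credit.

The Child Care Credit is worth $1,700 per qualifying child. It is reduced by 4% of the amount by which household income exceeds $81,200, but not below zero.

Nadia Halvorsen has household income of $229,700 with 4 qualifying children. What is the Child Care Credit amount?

Child Care Credit: base = 4 × $1,700 = $6,800. 4% of the $148,500 excess over $81,200 is $5,940; credit = $6,800 − $5,940 = $860.

$860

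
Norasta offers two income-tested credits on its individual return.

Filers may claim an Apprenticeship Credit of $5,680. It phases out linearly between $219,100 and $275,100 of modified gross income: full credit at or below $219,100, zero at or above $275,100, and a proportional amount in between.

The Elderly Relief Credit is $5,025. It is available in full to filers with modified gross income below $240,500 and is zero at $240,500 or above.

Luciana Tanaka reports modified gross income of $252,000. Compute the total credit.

$2,343

Apprenticeship Credit: $252,000 is $32,900 into a $56,000 phase-out range, leaving 23,100/56,000 of the credit: $5,680 × 23,100/56,000 = $2,343.
Elderly Relief Credit: $252,000 meets or exceeds the $240,500 cutoff, so the credit is $0.
Total: $2,343 + $0 = $2,343.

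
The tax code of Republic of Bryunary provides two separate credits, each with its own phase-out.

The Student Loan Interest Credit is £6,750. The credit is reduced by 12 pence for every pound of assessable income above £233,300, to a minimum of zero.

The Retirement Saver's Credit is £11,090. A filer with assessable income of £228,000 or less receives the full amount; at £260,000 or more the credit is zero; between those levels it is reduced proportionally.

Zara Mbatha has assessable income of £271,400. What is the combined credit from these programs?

Student Loan Interest Credit: 12% of the £38,100 excess over £233,300 is £4,572; credit = £6,750 − £4,572 = £2,178.
Retirement Saver's Credit: £271,400 is at or above £260,000, so the credit is £0.
Total: £2,178 + £0 = £2,178.

£2,178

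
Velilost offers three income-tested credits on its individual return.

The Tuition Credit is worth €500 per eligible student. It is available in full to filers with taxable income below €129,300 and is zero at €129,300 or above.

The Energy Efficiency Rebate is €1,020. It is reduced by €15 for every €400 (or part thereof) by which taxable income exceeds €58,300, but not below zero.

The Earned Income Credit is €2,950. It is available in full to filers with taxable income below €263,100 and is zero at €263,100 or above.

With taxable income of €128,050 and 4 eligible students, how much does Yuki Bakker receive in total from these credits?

Tuition Credit: base = 4 × €500 = €2,000. €128,050 is below the €129,300 cutoff, so the full €2,000 applies.
Energy Efficiency Rebate: income exceeds €58,300 by €69,750 → 175 increments × €15 = €2,625 ≥ base, so the credit is €0.
Earned Income Credit: €128,050 is below the €263,100 cutoff, so the full €2,950 applies.
Total: €2,000 + €0 + €2,950 = €4,950.

€4,950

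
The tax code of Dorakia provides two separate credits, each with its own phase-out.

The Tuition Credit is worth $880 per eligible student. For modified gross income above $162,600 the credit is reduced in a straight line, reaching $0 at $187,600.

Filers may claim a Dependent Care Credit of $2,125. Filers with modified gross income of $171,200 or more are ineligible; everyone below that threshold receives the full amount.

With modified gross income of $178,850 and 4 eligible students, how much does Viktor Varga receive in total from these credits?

$1,232

Tuition Credit: base = 4 × $880 = $3,520. $178,850 is $16,250 into a $25,000 phase-out range, leaving 8,750/25,000 of the credit: $3,520 × 8,750/25,000 = $1,232.
Dependent Care Credit: $178,850 meets or exceeds the $171,200 cutoff, so the credit is $0.
Total: $1,232 + $0 = $1,232.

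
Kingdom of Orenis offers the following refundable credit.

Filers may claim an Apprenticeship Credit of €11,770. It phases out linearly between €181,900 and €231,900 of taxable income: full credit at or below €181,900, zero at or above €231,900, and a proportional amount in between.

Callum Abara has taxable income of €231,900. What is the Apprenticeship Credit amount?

Apprenticeship Credit: €231,900 is at or above €231,900, so the credit is €0.

€0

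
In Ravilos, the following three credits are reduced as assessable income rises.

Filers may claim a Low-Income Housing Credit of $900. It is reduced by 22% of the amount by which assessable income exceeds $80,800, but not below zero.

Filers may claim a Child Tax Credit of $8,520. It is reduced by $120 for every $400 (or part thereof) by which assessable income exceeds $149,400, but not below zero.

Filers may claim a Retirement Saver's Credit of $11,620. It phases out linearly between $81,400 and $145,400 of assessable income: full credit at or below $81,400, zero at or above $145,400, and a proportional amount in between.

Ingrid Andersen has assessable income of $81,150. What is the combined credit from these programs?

$20,963

Low-Income Housing Credit: 22% of the $350 excess over $80,800 is $77; credit = $900 − $77 = $823.
Child Tax Credit: $81,150 is at or below the $149,400 threshold, so the full $8,520 applies.
Retirement Saver's Credit: $81,150 is at or below the $81,400 threshold, so the full $11,620 applies.
Total: $823 + $8,520 + $11,620 = $20,963.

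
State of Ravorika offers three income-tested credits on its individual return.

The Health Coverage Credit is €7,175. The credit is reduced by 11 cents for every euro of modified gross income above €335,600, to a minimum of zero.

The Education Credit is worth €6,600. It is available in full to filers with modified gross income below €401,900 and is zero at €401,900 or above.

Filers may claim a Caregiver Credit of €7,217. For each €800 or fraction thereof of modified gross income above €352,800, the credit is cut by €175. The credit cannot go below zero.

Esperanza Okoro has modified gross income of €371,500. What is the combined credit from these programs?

Health Coverage Credit: 11% of the €35,900 excess over €335,600 is €3,949; credit = €7,175 − €3,949 = €3,226.
Education Credit: €371,500 is below the €401,900 cutoff, so the full €6,600 applies.
Caregiver Credit: income exceeds €352,800 by €18,700, which is 24 full-or-partial €800 increments; reduction = 24 × €175 = €4,200, leaving €3,017.
Total: €3,226 + €6,600 + €3,017 = €12,843.

€12,843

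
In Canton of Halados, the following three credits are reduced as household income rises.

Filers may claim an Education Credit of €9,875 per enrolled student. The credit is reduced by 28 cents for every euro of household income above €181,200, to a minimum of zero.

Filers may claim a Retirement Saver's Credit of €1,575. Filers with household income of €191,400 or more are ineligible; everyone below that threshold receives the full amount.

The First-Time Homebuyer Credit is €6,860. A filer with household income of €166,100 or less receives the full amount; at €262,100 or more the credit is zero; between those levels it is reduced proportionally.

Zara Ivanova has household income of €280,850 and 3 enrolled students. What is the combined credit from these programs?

Education Credit: base = 3 × €9,875 = €29,625. 28% of the €99,650 excess over €181,200 is €27,902; credit = €29,625 − €27,902 = €1,723.
Retirement Saver's Credit: €280,850 meets or exceeds the €191,400 cutoff, so the credit is €0.
First-Time Homebuyer Credit: €280,850 is at or above €262,100, so the credit is €0.
Total: €1,723 + €0 + €0 = €1,723.

€1,723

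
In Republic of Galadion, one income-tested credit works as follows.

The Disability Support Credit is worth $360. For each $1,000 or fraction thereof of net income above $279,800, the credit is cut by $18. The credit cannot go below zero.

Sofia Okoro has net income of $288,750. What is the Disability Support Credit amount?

$198

Disability Support Credit: income exceeds $279,800 by $8,950, which is 9 full-or-partial $1,000 increments; reduction = 9 × $18 = $162, leaving $198.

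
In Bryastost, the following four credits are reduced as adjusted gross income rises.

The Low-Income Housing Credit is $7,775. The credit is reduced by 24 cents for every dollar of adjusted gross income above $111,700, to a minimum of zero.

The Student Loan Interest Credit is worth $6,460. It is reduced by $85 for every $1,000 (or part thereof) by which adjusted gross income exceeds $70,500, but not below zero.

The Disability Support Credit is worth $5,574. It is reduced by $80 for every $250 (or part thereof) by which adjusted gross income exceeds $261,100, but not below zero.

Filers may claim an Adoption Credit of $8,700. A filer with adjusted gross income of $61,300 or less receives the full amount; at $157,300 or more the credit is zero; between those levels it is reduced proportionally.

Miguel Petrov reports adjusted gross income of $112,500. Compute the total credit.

Low-Income Housing Credit: 24% of the $800 excess over $111,700 is $192; credit = $7,775 − $192 = $7,583.
Student Loan Interest Credit: income exceeds $70,500 by $42,000, which is 42 full-or-partial $1,000 increments; reduction = 42 × $85 = $3,570, leaving $2,890.
Disability Support Credit: $112,500 is at or below the $261,100 threshold, so the full $5,574 applies.
Adoption Credit: $112,500 is $51,200 into a $96,000 phase-out range, leaving 44,800/96,000 of the credit: $8,700 × 44,800/96,000 = $4,060.
Total: $7,583 + $2,890 + $5,574 + $4,060 = $20,107.

$20,107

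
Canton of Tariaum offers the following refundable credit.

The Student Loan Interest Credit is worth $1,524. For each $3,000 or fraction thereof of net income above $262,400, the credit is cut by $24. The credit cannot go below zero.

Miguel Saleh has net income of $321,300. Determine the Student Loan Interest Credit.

Student Loan Interest Credit: income exceeds $262,400 by $58,900, which is 20 full-or-partial $3,000 increments; reduction = 20 × $24 = $480, leaving $1,044.

$1,044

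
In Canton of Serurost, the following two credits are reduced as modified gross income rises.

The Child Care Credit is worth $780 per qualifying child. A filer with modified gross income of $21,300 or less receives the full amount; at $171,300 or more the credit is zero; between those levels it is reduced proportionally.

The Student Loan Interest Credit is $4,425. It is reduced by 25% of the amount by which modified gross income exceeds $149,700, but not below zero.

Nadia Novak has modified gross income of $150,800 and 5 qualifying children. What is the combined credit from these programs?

Child Care Credit: base = 5 × $780 = $3,900. $150,800 is $129,500 into a $150,000 phase-out range, leaving 20,500/150,000 of the credit: $3,900 × 20,500/150,000 = $533.
Student Loan Interest Credit: 25% of the $1,100 excess over $149,700 is $275; credit = $4,425 − $275 = $4,150.
Total: $533 + $4,150 = $4,683.

$4,683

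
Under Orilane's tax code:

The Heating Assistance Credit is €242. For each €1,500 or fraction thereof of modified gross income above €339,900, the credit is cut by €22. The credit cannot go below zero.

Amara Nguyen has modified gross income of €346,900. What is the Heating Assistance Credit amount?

€132

Heating Assistance Credit: income exceeds €339,900 by €7,000, which is 5 full-or-partial €1,500 increments; reduction = 5 × €22 = €110, leaving €132.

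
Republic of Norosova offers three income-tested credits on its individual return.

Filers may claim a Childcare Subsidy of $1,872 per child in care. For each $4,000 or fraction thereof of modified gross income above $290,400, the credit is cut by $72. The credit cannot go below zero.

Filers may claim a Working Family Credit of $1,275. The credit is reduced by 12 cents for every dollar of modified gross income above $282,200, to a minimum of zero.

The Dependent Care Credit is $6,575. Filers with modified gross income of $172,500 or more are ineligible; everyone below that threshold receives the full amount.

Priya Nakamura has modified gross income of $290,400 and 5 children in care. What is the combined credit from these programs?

Childcare Subsidy: base = 5 × $1,872 = $9,360. $290,400 is at or below the $290,400 threshold, so the full $9,360 applies.
Working Family Credit: 12% of the $8,200 excess over $282,200 is $984; credit = $1,275 − $984 = $291.
Dependent Care Credit: $290,400 meets or exceeds the $172,500 cutoff, so the credit is $0.
Total: $9,360 + $291 + $0 = $9,651.

$9,651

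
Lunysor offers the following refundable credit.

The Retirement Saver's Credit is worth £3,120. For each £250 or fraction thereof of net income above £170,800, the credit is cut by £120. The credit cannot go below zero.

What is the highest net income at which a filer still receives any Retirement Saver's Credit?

After 25 increments the reduction is 25 × £120 = £3,000, leaving £120; one more increment wipes it out. Increment 25 ends at excess 25 × £250 = £6,250, so the highest qualifying income is £170,800 + £6,250 = £177,050.

£177,050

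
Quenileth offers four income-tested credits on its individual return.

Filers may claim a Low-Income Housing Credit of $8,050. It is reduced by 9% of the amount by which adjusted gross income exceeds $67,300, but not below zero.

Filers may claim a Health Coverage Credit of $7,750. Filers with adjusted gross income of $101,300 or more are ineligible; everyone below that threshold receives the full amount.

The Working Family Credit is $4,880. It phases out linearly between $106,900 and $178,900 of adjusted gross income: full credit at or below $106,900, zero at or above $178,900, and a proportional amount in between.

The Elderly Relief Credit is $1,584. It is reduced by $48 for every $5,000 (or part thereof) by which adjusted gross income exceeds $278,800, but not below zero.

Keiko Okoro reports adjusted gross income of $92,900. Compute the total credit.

$19,960

Low-Income Housing Credit: 9% of the $25,600 excess over $67,300 is $2,304; credit = $8,050 − $2,304 = $5,746.
Health Coverage Credit: $92,900 is below the $101,300 cutoff, so the full $7,750 applies.
Working Family Credit: $92,900 is at or below the $106,900 threshold, so the full $4,880 applies.
Elderly Relief Credit: $92,900 is at or below the $278,800 threshold, so the full $1,584 applies.
Total: $5,746 + $7,750 + $4,880 + $1,584 = $19,960.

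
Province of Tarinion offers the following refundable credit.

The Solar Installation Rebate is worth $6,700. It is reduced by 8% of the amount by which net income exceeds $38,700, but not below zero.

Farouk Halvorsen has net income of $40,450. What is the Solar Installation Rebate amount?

Solar Installation Rebate: 8% of the $1,750 excess over $38,700 is $140; credit = $6,700 − $140 = $6,560.

$6,560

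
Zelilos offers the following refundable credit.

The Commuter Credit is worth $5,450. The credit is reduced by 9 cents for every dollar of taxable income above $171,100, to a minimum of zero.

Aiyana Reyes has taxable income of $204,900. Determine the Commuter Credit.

Commuter Credit: 9% of the $33,800 excess over $171,100 is $3,042; credit = $5,450 − $3,042 = $2,408.

$2,408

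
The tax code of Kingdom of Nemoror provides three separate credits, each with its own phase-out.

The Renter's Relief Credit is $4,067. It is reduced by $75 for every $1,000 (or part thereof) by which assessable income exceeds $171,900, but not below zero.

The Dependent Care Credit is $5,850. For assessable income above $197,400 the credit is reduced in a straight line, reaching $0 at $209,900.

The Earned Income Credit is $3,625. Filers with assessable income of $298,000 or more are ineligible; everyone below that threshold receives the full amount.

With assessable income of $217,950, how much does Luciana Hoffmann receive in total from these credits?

$4,167

Renter's Relief Credit: income exceeds $171,900 by $46,050, which is 47 full-or-partial $1,000 increments; reduction = 47 × $75 = $3,525, leaving $542.
Dependent Care Credit: $217,950 is at or above $209,900, so the credit is $0.
Earned Income Credit: $217,950 is below the $298,000 cutoff, so the full $3,625 applies.
Total: $542 + $0 + $3,625 = $4,167.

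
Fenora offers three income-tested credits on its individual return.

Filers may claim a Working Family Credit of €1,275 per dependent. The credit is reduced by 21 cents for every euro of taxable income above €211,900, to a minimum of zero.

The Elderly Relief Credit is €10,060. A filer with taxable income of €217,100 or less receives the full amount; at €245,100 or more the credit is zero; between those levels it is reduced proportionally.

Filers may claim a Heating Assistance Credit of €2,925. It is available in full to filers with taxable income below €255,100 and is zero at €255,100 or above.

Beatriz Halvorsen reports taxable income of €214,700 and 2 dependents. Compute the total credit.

€14,947

Working Family Credit: base = 2 × €1,275 = €2,550. 21% of the €2,800 excess over €211,900 is €588; credit = €2,550 − €588 = €1,962.
Elderly Relief Credit: €214,700 is at or below the €217,100 threshold, so the full €10,060 applies.
Heating Assistance Credit: €214,700 is below the €255,100 cutoff, so the full €2,925 applies.
Total: €1,962 + €10,060 + €2,925 = €14,947.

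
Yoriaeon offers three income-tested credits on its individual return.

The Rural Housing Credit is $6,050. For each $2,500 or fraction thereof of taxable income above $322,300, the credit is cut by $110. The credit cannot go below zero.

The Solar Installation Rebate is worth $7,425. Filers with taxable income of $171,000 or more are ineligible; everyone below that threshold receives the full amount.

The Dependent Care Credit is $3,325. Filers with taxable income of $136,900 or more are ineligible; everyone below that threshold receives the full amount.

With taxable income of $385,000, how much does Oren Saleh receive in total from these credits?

$3,190

Rural Housing Credit: income exceeds $322,300 by $62,700, which is 26 full-or-partial $2,500 increments; reduction = 26 × $110 = $2,860, leaving $3,190.
Solar Installation Rebate: $385,000 meets or exceeds the $171,000 cutoff, so the credit is $0.
Dependent Care Credit: $385,000 meets or exceeds the $136,900 cutoff, so the credit is $0.
Total: $3,190 + $0 + $0 = $3,190.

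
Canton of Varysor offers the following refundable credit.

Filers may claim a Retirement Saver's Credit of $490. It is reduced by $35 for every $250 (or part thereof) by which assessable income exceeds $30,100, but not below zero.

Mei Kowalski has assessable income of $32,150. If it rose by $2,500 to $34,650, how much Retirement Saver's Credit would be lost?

$175

At $32,150 — income exceeds $30,100 by $2,050, which is 9 full-or-partial $250 increments; reduction = 9 × $35 = $315, leaving $175.
At $34,650 — income exceeds $30,100 by $4,550 → 19 increments × $35 = $665 ≥ base, so the credit is $0.
Lost: $175 − $0 = $175.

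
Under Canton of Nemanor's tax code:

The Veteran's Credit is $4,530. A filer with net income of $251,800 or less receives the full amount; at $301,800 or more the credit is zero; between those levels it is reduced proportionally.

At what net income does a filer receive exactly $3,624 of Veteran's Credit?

$261,800

$3,624 is 3,624/4,530 of the full $4,530, so 906/4,530 of the $50,000 range has been used: income = $251,800 + $50,000 × 906/4,530 = $261,800.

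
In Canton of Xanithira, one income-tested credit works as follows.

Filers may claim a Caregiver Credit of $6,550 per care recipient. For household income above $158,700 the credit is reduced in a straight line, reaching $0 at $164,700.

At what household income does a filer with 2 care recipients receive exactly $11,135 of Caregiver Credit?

Full credit = 2 × $6,550 = $13,100.
$11,135 is 11,135/13,100 of the full $13,100, so 1,965/13,100 of the $6,000 range has been used: income = $158,700 + $6,000 × 1,965/13,100 = $159,600.

$159,600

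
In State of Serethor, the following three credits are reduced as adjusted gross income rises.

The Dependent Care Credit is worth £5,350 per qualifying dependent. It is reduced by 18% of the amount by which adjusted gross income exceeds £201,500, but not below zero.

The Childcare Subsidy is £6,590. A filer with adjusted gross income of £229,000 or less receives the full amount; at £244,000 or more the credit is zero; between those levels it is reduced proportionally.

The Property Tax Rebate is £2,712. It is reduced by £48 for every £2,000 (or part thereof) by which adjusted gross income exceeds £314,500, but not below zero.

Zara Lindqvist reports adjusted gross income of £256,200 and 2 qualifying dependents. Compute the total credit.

£3,566

Dependent Care Credit: base = 2 × £5,350 = £10,700. 18% of the £54,700 excess over £201,500 is £9,846; credit = £10,700 − £9,846 = £854.
Childcare Subsidy: £256,200 is at or above £244,000, so the credit is £0.
Property Tax Rebate: £256,200 is at or below the £314,500 threshold, so the full £2,712 applies.
Total: £854 + £0 + £2,712 = £3,566.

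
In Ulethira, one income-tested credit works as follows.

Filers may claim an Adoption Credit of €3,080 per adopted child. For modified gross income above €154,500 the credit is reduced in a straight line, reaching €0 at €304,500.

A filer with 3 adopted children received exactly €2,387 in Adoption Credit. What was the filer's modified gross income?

€265,750

Full credit = 3 × €3,080 = €9,240.
€2,387 is 2,387/9,240 of the full €9,240, so 6,853/9,240 of the €150,000 range has been used: income = €154,500 + €150,000 × 6,853/9,240 = €265,750.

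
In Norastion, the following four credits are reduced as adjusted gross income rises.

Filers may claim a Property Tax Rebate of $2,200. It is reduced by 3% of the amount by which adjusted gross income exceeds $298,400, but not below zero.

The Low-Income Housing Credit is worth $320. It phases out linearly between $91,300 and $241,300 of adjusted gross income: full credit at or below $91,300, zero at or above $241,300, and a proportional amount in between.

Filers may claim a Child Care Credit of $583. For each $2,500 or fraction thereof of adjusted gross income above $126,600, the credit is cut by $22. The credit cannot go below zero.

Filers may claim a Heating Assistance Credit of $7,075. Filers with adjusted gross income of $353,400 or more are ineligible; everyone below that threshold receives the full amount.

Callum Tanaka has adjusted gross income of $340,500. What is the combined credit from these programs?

$8,012

Property Tax Rebate: 3% of the $42,100 excess over $298,400 is $1,263; credit = $2,200 − $1,263 = $937.
Low-Income Housing Credit: $340,500 is at or above $241,300, so the credit is $0.
Child Care Credit: income exceeds $126,600 by $213,900 → 86 increments × $22 = $1,892 ≥ base, so the credit is $0.
Heating Assistance Credit: $340,500 is below the $353,400 cutoff, so the full $7,075 applies.
Total: $937 + $0 + $0 + $7,075 = $8,012.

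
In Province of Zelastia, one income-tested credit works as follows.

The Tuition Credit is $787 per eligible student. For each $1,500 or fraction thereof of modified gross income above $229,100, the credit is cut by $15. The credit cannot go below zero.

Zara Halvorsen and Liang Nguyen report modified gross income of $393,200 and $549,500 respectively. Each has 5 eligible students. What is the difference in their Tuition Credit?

Zara ($393,200): Tuition Credit: base = 5 × $787 = $3,935. income exceeds $229,100 by $164,100, which is 110 full-or-partial $1,500 increments; reduction = 110 × $15 = $1,650, leaving $2,285.
Liang ($549,500): Tuition Credit: base = 5 × $787 = $3,935. income exceeds $229,100 by $320,400, which is 214 full-or-partial $1,500 increments; reduction = 214 × $15 = $3,210, leaving $725.
Difference: |$2,285 − $725| = $1,560.

$1,560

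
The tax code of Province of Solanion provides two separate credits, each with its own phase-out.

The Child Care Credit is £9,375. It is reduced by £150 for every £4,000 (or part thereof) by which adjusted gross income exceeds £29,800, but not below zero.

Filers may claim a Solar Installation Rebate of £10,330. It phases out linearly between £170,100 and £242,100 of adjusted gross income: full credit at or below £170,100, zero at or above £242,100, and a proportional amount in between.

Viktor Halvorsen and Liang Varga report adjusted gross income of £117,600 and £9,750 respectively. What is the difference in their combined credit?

£3,300

Viktor (£117,600): Child Care Credit: income exceeds £29,800 by £87,800, which is 22 full-or-partial £4,000 increments; reduction = 22 × £150 = £3,300, leaving £6,075. Solar Installation Rebate: £117,600 is at or below the £170,100 threshold, so the full £10,330 applies. total £6,075 + £10,330 = £16,405
Liang (£9,750): Child Care Credit: £9,750 is at or below the £29,800 threshold, so the full £9,375 applies. Solar Installation Rebate: £9,750 is at or below the £170,100 threshold, so the full £10,330 applies. total £9,375 + £10,330 = £19,705
Difference: |£16,405 − £19,705| = £3,300.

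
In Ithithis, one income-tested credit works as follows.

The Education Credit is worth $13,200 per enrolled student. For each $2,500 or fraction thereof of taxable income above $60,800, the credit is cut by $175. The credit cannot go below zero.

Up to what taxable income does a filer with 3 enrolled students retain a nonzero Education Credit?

$625,800

Full credit = 3 × $13,200 = $39,600.
After 226 increments the reduction is 226 × $175 = $39,550, leaving $50; one more increment wipes it out. Increment 226 ends at excess 226 × $2,500 = $565,000, so the highest qualifying income is $60,800 + $565,000 = $625,800.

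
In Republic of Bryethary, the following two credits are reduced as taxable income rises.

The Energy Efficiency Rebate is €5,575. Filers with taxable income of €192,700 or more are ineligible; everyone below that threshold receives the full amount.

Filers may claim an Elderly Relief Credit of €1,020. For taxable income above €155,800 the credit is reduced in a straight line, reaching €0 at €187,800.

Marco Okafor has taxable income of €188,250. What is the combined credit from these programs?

€5,575

Energy Efficiency Rebate: €188,250 is below the €192,700 cutoff, so the full €5,575 applies.
Elderly Relief Credit: €188,250 is at or above €187,800, so the credit is €0.
Total: €5,575 + €0 = €5,575.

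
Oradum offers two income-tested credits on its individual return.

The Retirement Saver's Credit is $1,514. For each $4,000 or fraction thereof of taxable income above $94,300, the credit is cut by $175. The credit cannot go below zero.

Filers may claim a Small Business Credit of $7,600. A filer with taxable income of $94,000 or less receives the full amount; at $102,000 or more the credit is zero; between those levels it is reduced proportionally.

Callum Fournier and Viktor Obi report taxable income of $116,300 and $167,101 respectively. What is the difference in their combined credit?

Callum ($116,300): Retirement Saver's Credit: income exceeds $94,300 by $22,000, which is 6 full-or-partial $4,000 increments; reduction = 6 × $175 = $1,050, leaving $464. Small Business Credit: $116,300 is at or above $102,000, so the credit is $0. total $464 + $0 = $464
Viktor ($167,101): Retirement Saver's Credit: income exceeds $94,300 by $72,801 → 19 increments × $175 = $3,325 ≥ base, so the credit is $0. Small Business Credit: $167,101 is at or above $102,000, so the credit is $0. total $0 + $0 = $0
Difference: |$464 − $0| = $464.

$464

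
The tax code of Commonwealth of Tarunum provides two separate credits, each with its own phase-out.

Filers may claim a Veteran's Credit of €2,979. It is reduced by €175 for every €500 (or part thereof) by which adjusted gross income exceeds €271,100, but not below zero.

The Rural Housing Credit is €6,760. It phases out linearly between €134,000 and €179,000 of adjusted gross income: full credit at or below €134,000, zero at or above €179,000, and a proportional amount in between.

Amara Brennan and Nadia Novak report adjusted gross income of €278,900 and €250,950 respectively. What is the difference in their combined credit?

€2,800

Amara (€278,900): Veteran's Credit: income exceeds €271,100 by €7,800, which is 16 full-or-partial €500 increments; reduction = 16 × €175 = €2,800, leaving €179. Rural Housing Credit: €278,900 is at or above €179,000, so the credit is €0. total €179 + €0 = €179
Nadia (€250,950): Veteran's Credit: €250,950 is at or below the €271,100 threshold, so the full €2,979 applies. Rural Housing Credit: €250,950 is at or above €179,000, so the credit is €0. total €2,979 + €0 = €2,979
Difference: |€179 − €2,979| = €2,800.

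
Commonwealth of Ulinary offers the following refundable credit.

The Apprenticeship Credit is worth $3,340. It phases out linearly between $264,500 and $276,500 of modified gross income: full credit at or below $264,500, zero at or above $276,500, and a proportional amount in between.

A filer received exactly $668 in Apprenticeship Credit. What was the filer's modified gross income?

$274,100

$668 is 668/3,340 of the full $3,340, so 2,672/3,340 of the $12,000 range has been used: income = $264,500 + $12,000 × 2,672/3,340 = $274,100.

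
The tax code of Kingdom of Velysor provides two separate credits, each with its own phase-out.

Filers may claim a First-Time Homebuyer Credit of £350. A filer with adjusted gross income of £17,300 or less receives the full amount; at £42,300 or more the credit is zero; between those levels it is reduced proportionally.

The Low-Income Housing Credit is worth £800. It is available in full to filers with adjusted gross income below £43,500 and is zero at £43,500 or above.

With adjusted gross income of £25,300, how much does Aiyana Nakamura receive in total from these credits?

£1,038

First-Time Homebuyer Credit: £25,300 is £8,000 into a £25,000 phase-out range, leaving 17,000/25,000 of the credit: £350 × 17,000/25,000 = £238.
Low-Income Housing Credit: £25,300 is below the £43,500 cutoff, so the full £800 applies.
Total: £238 + £800 = £1,038.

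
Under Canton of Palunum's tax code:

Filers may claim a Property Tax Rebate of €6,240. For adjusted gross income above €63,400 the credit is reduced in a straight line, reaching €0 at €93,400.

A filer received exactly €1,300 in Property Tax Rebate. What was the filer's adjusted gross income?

€1,300 is 1,300/6,240 of the full €6,240, so 4,940/6,240 of the €30,000 range has been used: income = €63,400 + €30,000 × 4,940/6,240 = €87,150.

€87,150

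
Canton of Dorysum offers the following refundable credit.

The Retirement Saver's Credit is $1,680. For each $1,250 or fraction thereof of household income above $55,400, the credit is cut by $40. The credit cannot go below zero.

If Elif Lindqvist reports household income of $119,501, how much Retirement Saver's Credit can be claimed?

$0

Retirement Saver's Credit: income exceeds $55,400 by $64,101 → 52 increments × $40 = $2,080 ≥ base, so the credit is $0.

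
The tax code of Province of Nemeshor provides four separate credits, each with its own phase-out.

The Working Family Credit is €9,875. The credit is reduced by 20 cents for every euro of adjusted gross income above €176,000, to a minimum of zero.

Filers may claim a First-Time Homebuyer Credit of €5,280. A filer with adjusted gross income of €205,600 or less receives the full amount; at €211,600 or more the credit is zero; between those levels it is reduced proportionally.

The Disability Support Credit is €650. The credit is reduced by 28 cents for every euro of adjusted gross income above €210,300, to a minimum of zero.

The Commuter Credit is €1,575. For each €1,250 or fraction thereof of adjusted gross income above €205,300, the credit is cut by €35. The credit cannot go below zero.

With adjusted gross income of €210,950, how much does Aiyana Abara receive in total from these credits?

€5,325

Working Family Credit: 20% of the €34,950 excess over €176,000 is €6,990; credit = €9,875 − €6,990 = €2,885.
First-Time Homebuyer Credit: €210,950 is €5,350 into a €6,000 phase-out range, leaving 650/6,000 of the credit: €5,280 × 650/6,000 = €572.
Disability Support Credit: 28% of the €650 excess over €210,300 is €182; credit = €650 − €182 = €468.
Commuter Credit: income exceeds €205,300 by €5,650, which is 5 full-or-partial €1,250 increments; reduction = 5 × €35 = €175, leaving €1,400.
Total: €2,885 + €572 + €468 + €1,400 = €5,325.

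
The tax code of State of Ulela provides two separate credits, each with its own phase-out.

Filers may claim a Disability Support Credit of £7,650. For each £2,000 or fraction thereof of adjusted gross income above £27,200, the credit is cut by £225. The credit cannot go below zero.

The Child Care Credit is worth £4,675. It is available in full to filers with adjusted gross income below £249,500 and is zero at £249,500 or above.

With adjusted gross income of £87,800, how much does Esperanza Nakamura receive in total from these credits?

Disability Support Credit: income exceeds £27,200 by £60,600, which is 31 full-or-partial £2,000 increments; reduction = 31 × £225 = £6,975, leaving £675.
Child Care Credit: £87,800 is below the £249,500 cutoff, so the full £4,675 applies.
Total: £675 + £4,675 = £5,350.

£5,350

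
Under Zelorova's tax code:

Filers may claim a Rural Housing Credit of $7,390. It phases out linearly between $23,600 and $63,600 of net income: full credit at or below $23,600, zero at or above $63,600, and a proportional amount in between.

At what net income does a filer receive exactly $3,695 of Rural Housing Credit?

$3,695 is 3,695/7,390 of the full $7,390, so 3,695/7,390 of the $40,000 range has been used: income = $23,600 + $40,000 × 3,695/7,390 = $43,600.

$43,600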